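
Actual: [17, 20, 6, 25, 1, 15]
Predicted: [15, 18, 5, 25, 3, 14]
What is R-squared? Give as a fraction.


Mean(y) = 14. SS_res = 14. SS_tot = 400. R^2 = 1 - 14/(400) = 193/200.

193/200


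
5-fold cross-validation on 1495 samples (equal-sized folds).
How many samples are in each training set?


Each validation fold has 1495/5 = 299 samples. Training set = 1495 - 299 = 1196.

1196


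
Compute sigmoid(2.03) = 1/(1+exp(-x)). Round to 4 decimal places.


sigma(2.03) = 1/(1+e^(-2.03)) = 1/(1+0.131336) = 1/1.131336 = 0.8839.

0.8839


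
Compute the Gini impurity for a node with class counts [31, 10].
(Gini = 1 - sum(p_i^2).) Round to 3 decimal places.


Total = 41. Proportions: 31/41, 10/41. sum(p_i^2) = 0.6312. Gini = 1 - 0.6312 = 0.3688, which rounds to 0.369.

0.369


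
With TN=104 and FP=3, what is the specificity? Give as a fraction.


Specificity = TN / (TN + FP) = 104 / 107 = 104/107.

104/107


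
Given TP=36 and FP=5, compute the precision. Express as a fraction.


Precision = TP / (TP + FP) = 36 / 41 = 36/41.

36/41


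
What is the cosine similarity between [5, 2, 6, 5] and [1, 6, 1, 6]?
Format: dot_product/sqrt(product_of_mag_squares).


dot = 53. |a|^2 = 90, |b|^2 = 74. cos = 53/sqrt(6660).

53/sqrt(6660)


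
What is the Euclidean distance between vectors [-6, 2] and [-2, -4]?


d = sqrt(sum of squared differences). (-6--2)^2=16, (2--4)^2=36. Sum = 52.

sqrt(52)


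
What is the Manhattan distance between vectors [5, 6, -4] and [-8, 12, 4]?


d = sum of absolute differences: |5--8|=13 + |6-12|=6 + |-4-4|=8 = 27.

27


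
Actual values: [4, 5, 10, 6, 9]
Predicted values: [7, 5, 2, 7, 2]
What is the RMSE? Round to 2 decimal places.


MSE = 24.6000. RMSE = sqrt(24.6000) = 4.96.

4.96


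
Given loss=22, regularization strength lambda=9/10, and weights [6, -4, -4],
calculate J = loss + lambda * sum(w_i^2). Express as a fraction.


L2 sq norm = sum(w^2) = 68. J = 22 + 9/10 * 68 = 416/5.

416/5


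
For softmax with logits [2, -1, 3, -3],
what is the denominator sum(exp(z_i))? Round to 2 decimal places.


Denom = e^2=7.3891 + e^-1=0.3679 + e^3=20.0855 + e^-3=0.0498. Sum = 27.8923, which rounds to 27.89.

27.89


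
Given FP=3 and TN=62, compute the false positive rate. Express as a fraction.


FPR = FP / (FP + TN) = 3 / 65 = 3/65.

3/65


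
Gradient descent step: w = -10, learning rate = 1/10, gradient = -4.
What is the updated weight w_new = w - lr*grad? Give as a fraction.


w_new = -10 - 1/10 * -4 = -10 - -2/5 = -48/5.

-48/5


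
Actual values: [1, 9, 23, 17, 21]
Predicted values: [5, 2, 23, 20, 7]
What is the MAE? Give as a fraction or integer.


MAE = (1/5) * (|1-5|=4 + |9-2|=7 + |23-23|=0 + |17-20|=3 + |21-7|=14). Sum = 28. MAE = 28/5.

28/5


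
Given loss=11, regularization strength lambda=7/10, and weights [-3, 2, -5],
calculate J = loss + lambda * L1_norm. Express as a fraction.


L1 norm = sum(|w|) = 10. J = 11 + 7/10 * 10 = 18.

18


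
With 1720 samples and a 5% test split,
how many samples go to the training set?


Test set = 1720 * 5% = 86. Training set = 1720 - 86 = 1634.

1634


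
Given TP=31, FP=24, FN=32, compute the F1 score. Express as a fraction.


Precision = 31/55 = 31/55. Recall = 31/63 = 31/63. F1 = 2*P*R/(P+R) = 31/59.

31/59


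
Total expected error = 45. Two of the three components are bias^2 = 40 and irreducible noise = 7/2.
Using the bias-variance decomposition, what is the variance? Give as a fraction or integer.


Total error = bias^2 + variance + irreducible noise. So variance = 45 - 40 - 7/2 = 3/2.

3/2


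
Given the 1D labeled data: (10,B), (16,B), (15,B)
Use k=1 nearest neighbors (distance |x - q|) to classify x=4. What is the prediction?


Distances: |10-4|=6, |16-4|=12, |15-4|=11. 1 nearest: (10,B). Counts: {'B': 1}. Majority class: B.

B


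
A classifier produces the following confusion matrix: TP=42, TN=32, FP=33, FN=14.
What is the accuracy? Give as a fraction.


Accuracy = (TP + TN) / (TP + TN + FP + FN) = (42 + 32) / 121 = 74/121.

74/121


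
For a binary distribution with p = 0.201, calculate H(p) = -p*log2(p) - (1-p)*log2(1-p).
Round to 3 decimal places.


H = -0.201*log2(0.201) - 0.799*log2(0.799) = 0.724.

0.724


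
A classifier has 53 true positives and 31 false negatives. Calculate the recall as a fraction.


Recall = TP / (TP + FN) = 53 / 84 = 53/84.

53/84


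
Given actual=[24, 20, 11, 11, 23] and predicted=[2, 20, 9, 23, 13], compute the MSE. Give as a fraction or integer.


MSE = (1/5) * ((24-2)^2=484 + (20-20)^2=0 + (11-9)^2=4 + (11-23)^2=144 + (23-13)^2=100). Sum = 732. MSE = 732/5.

732/5


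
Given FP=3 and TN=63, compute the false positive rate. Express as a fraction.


FPR = FP / (FP + TN) = 3 / 66 = 1/22.

1/22


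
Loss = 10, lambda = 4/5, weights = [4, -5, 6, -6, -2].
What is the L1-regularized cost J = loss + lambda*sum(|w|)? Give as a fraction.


L1 norm = sum(|w|) = 23. J = 10 + 4/5 * 23 = 142/5.

142/5


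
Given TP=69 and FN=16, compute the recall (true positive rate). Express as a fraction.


Recall = TP / (TP + FN) = 69 / 85 = 69/85.

69/85


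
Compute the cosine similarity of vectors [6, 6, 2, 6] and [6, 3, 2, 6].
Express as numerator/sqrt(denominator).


dot = 94. |a|^2 = 112, |b|^2 = 85. cos = 94/sqrt(9520).

94/sqrt(9520)


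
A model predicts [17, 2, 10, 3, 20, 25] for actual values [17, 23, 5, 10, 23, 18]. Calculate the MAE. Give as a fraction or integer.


MAE = (1/6) * (|17-17|=0 + |23-2|=21 + |5-10|=5 + |10-3|=7 + |23-20|=3 + |18-25|=7). Sum = 43. MAE = 43/6.

43/6


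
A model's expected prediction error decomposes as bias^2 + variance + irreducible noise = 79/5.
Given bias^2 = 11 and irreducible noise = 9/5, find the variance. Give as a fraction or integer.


Total error = bias^2 + variance + irreducible noise. So variance = 79/5 - 11 - 9/5 = 3.

3


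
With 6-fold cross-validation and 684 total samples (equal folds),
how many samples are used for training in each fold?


Each validation fold has 684/6 = 114 samples. Training set = 684 - 114 = 570.

570


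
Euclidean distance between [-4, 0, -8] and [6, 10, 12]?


d = sqrt(sum of squared differences). (-4-6)^2=100, (0-10)^2=100, (-8-12)^2=400. Sum = 600.

sqrt(600)


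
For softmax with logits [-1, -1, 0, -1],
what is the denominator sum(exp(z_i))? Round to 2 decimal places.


Denom = e^-1=0.3679 + e^-1=0.3679 + e^0=1.0000 + e^-1=0.3679. Sum = 2.1037, which rounds to 2.10.

2.10


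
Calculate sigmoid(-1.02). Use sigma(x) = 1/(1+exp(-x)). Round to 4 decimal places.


sigma(-1.02) = 1/(1+e^(1.02)) = 1/(1+2.773195) = 1/3.773195 = 0.2650.

0.2650


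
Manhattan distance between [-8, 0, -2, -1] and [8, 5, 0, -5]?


d = sum of absolute differences: |-8-8|=16 + |0-5|=5 + |-2-0|=2 + |-1--5|=4 = 27.

27


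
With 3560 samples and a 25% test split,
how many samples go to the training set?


Test set = 3560 * 25% = 890. Training set = 3560 - 890 = 2670.

2670


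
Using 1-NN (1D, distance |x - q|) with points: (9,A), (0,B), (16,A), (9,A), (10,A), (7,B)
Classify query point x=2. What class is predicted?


Distances: |9-2|=7, |0-2|=2, |16-2|=14, |9-2|=7, |10-2|=8, |7-2|=5. 1 nearest: (0,B). Counts: {'B': 1}. Majority class: B.

B


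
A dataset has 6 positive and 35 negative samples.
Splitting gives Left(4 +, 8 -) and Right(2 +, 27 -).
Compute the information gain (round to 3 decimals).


H(parent) = 0.6006. H(left) = 0.9183, H(right) = 0.3621. Weighted = (12/41)*0.9183 + (29/41)*0.3621 = 0.5249. IG = 0.6006 - 0.5249 = 0.0757, which rounds to 0.076.

0.076


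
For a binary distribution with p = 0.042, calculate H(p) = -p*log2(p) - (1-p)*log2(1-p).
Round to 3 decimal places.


H = -0.042*log2(0.042) - 0.958*log2(0.958) = 0.251.

0.251


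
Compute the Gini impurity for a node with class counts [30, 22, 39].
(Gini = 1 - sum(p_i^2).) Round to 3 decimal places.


Total = 91. Proportions: 30/91, 22/91, 39/91. sum(p_i^2) = 0.3508. Gini = 1 - 0.3508 = 0.6492, which rounds to 0.649.

0.649


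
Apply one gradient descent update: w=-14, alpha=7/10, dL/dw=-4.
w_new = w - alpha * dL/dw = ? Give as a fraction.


w_new = -14 - 7/10 * -4 = -14 - -14/5 = -56/5.

-56/5


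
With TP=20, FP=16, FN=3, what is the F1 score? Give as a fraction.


Precision = 20/36 = 5/9. Recall = 20/23 = 20/23. F1 = 2*P*R/(P+R) = 40/59.

40/59


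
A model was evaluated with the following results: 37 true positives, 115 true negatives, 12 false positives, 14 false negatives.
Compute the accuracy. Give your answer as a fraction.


Accuracy = (TP + TN) / (TP + TN + FP + FN) = (37 + 115) / 178 = 76/89.

76/89


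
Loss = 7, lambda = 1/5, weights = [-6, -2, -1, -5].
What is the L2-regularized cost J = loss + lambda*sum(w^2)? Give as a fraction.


L2 sq norm = sum(w^2) = 66. J = 7 + 1/5 * 66 = 101/5.

101/5


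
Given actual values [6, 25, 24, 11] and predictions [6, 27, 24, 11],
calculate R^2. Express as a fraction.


Mean(y) = 33/2. SS_res = 4. SS_tot = 269. R^2 = 1 - 4/(269) = 265/269.

265/269


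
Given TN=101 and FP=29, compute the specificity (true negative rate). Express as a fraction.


Specificity = TN / (TN + FP) = 101 / 130 = 101/130.

101/130


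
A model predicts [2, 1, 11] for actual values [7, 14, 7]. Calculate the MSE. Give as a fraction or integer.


MSE = (1/3) * ((7-2)^2=25 + (14-1)^2=169 + (7-11)^2=16). Sum = 210. MSE = 70.

70


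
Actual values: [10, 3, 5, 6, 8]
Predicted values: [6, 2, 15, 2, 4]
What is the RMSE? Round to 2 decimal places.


MSE = 29.8000. RMSE = sqrt(29.8000) = 5.46.

5.46


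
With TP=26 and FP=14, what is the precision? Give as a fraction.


Precision = TP / (TP + FP) = 26 / 40 = 13/20.

13/20


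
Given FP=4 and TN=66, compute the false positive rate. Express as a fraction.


FPR = FP / (FP + TN) = 4 / 70 = 2/35.

2/35


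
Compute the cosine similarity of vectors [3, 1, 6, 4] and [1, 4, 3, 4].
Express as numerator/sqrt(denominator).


dot = 41. |a|^2 = 62, |b|^2 = 42. cos = 41/sqrt(2604).

41/sqrt(2604)


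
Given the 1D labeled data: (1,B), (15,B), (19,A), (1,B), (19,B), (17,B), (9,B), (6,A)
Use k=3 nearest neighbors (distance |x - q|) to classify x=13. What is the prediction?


Distances: |1-13|=12, |15-13|=2, |19-13|=6, |1-13|=12, |19-13|=6, |17-13|=4, |9-13|=4, |6-13|=7. 3 nearest: (15,B), (17,B), (9,B). Counts: {'B': 3}. Majority class: B.

B


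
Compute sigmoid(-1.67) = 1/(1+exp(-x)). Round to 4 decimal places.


sigma(-1.67) = 1/(1+e^(1.67)) = 1/(1+5.312168) = 1/6.312168 = 0.1584.

0.1584


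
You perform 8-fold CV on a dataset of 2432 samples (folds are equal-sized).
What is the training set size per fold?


Each validation fold has 2432/8 = 304 samples. Training set = 2432 - 304 = 2128.

2128


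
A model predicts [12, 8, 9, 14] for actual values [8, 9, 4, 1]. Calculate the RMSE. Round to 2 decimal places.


MSE = 52.7500. RMSE = sqrt(52.7500) = 7.26.

7.26


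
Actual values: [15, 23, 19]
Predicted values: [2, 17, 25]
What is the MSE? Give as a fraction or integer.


MSE = (1/3) * ((15-2)^2=169 + (23-17)^2=36 + (19-25)^2=36). Sum = 241. MSE = 241/3.

241/3


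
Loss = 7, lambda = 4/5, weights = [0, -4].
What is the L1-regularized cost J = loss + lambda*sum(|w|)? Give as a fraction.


L1 norm = sum(|w|) = 4. J = 7 + 4/5 * 4 = 51/5.

51/5


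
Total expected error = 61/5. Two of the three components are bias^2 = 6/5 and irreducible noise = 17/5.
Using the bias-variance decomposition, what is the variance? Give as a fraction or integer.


Total error = bias^2 + variance + irreducible noise. So variance = 61/5 - 6/5 - 17/5 = 38/5.

38/5


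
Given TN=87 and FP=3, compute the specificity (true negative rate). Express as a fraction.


Specificity = TN / (TN + FP) = 87 / 90 = 29/30.

29/30


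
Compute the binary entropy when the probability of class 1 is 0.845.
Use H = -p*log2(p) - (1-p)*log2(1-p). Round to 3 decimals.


H = -0.845*log2(0.845) - 0.155*log2(0.155) = 0.622.

0.622


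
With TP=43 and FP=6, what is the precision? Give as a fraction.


Precision = TP / (TP + FP) = 43 / 49 = 43/49.

43/49


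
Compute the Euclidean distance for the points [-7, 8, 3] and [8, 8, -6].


d = sqrt(sum of squared differences). (-7-8)^2=225, (8-8)^2=0, (3--6)^2=81. Sum = 306.

sqrt(306)


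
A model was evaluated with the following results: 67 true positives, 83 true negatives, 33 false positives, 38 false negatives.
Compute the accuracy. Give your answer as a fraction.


Accuracy = (TP + TN) / (TP + TN + FP + FN) = (67 + 83) / 221 = 150/221.

150/221


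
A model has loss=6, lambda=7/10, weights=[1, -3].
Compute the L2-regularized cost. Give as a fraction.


L2 sq norm = sum(w^2) = 10. J = 6 + 7/10 * 10 = 13.

13


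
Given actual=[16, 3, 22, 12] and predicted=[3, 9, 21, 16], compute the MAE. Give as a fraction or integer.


MAE = (1/4) * (|16-3|=13 + |3-9|=6 + |22-21|=1 + |12-16|=4). Sum = 24. MAE = 6.

6


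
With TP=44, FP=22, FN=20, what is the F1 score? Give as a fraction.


Precision = 44/66 = 2/3. Recall = 44/64 = 11/16. F1 = 2*P*R/(P+R) = 44/65.

44/65


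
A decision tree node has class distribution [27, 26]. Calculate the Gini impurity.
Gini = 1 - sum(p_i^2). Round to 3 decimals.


Total = 53. Proportions: 27/53, 26/53. sum(p_i^2) = 0.5002. Gini = 1 - 0.5002 = 0.4998, which rounds to 0.500.

0.500


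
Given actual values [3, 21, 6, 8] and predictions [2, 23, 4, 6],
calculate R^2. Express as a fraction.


Mean(y) = 19/2. SS_res = 13. SS_tot = 189. R^2 = 1 - 13/(189) = 176/189.

176/189


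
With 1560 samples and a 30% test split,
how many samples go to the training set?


Test set = 1560 * 30% = 468. Training set = 1560 - 468 = 1092.

1092


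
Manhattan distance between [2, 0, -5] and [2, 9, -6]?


d = sum of absolute differences: |2-2|=0 + |0-9|=9 + |-5--6|=1 = 10.

10


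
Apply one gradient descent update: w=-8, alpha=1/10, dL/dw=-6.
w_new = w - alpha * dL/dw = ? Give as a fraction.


w_new = -8 - 1/10 * -6 = -8 - -3/5 = -37/5.

-37/5


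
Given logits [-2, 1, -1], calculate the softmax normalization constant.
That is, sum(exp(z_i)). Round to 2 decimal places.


Denom = e^-2=0.1353 + e^1=2.7183 + e^-1=0.3679. Sum = 3.2215, which rounds to 3.22.

3.22


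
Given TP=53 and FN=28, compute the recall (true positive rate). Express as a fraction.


Recall = TP / (TP + FN) = 53 / 81 = 53/81.

53/81


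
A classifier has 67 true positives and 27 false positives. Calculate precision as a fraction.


Precision = TP / (TP + FP) = 67 / 94 = 67/94.

67/94


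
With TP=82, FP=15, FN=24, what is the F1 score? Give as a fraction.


Precision = 82/97 = 82/97. Recall = 82/106 = 41/53. F1 = 2*P*R/(P+R) = 164/203.

164/203


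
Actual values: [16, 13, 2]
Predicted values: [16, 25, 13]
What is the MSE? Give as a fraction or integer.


MSE = (1/3) * ((16-16)^2=0 + (13-25)^2=144 + (2-13)^2=121). Sum = 265. MSE = 265/3.

265/3


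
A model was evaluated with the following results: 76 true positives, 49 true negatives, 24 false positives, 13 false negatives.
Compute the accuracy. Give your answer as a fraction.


Accuracy = (TP + TN) / (TP + TN + FP + FN) = (76 + 49) / 162 = 125/162.

125/162


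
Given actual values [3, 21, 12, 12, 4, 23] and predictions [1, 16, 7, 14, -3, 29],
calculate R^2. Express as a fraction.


Mean(y) = 25/2. SS_res = 143. SS_tot = 691/2. R^2 = 1 - 143/(691/2) = 405/691.

405/691


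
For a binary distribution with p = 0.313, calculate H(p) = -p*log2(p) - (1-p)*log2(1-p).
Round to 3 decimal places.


H = -0.313*log2(0.313) - 0.687*log2(0.687) = 0.897.

0.897


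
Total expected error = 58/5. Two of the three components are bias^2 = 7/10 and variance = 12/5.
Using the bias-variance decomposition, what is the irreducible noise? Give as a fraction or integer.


Total error = bias^2 + variance + irreducible noise. So irreducible noise = 58/5 - 7/10 - 12/5 = 17/2.

17/2


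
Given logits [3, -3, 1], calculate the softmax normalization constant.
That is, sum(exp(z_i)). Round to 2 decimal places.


Denom = e^3=20.0855 + e^-3=0.0498 + e^1=2.7183. Sum = 22.8536, which rounds to 22.85.

22.85


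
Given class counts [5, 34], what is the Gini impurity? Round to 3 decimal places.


Total = 39. Proportions: 5/39, 34/39. sum(p_i^2) = 0.7765. Gini = 1 - 0.7765 = 0.2235, which rounds to 0.224.

0.224


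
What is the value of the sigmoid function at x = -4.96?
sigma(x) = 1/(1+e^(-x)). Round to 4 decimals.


sigma(-4.96) = 1/(1+e^(4.96)) = 1/(1+142.593796) = 1/143.593796 = 0.0070.

0.0070


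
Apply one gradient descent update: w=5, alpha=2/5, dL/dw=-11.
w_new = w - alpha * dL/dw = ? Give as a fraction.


w_new = 5 - 2/5 * -11 = 5 - -22/5 = 47/5.

47/5


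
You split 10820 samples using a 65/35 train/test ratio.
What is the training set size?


Test set = 10820 * 35% = 3787. Training set = 10820 - 3787 = 7033.

7033


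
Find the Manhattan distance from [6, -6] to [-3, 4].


d = sum of absolute differences: |6--3|=9 + |-6-4|=10 = 19.

19


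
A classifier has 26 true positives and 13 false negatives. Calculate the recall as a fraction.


Recall = TP / (TP + FN) = 26 / 39 = 2/3.

2/3


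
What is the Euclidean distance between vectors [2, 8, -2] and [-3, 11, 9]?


d = sqrt(sum of squared differences). (2--3)^2=25, (8-11)^2=9, (-2-9)^2=121. Sum = 155.

sqrt(155)


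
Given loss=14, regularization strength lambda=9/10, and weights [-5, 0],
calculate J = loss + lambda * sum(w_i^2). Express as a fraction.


L2 sq norm = sum(w^2) = 25. J = 14 + 9/10 * 25 = 73/2.

73/2


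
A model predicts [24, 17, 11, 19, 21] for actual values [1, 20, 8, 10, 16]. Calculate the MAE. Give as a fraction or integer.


MAE = (1/5) * (|1-24|=23 + |20-17|=3 + |8-11|=3 + |10-19|=9 + |16-21|=5). Sum = 43. MAE = 43/5.

43/5


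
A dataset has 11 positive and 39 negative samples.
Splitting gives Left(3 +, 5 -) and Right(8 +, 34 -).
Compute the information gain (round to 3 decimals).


H(parent) = 0.7602. H(left) = 0.9544, H(right) = 0.7025. Weighted = (8/50)*0.9544 + (42/50)*0.7025 = 0.7428. IG = 0.7602 - 0.7428 = 0.0174, which rounds to 0.017.

0.017


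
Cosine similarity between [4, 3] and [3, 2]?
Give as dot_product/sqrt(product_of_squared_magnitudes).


dot = 18. |a|^2 = 25, |b|^2 = 13. cos = 18/sqrt(325).

18/sqrt(325)


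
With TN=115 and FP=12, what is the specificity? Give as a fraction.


Specificity = TN / (TN + FP) = 115 / 127 = 115/127.

115/127


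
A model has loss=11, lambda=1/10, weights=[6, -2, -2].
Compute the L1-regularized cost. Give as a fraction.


L1 norm = sum(|w|) = 10. J = 11 + 1/10 * 10 = 12.

12


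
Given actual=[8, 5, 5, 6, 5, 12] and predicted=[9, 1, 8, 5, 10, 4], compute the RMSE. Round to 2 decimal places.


MSE = 19.3333. RMSE = sqrt(19.3333) = 4.40.

4.40


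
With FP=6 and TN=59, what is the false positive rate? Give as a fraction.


FPR = FP / (FP + TN) = 6 / 65 = 6/65.

6/65


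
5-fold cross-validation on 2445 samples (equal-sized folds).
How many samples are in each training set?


Each validation fold has 2445/5 = 489 samples. Training set = 2445 - 489 = 1956.

1956


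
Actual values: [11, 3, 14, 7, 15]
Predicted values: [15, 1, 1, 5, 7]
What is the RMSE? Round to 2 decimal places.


MSE = 51.4000. RMSE = sqrt(51.4000) = 7.17.

7.17


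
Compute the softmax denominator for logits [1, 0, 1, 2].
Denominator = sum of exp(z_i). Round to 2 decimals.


Denom = e^1=2.7183 + e^0=1.0000 + e^1=2.7183 + e^2=7.3891. Sum = 13.8257, which rounds to 13.83.

13.83


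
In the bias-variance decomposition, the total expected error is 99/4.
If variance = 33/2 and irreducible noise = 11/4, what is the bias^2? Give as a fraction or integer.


Total error = bias^2 + variance + irreducible noise. So bias^2 = 99/4 - 33/2 - 11/4 = 11/2.

11/2


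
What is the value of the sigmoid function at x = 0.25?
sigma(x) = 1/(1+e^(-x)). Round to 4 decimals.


sigma(0.25) = 1/(1+e^(-0.25)) = 1/(1+0.778801) = 1/1.778801 = 0.5622.

0.5622


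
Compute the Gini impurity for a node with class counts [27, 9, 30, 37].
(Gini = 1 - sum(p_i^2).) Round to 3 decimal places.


Total = 103. Proportions: 27/103, 9/103, 30/103, 37/103. sum(p_i^2) = 0.2902. Gini = 1 - 0.2902 = 0.7098, which rounds to 0.710.

0.710


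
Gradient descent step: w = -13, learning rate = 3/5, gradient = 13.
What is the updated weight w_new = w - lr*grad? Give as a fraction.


w_new = -13 - 3/5 * 13 = -13 - 39/5 = -104/5.

-104/5


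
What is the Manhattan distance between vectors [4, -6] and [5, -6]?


d = sum of absolute differences: |4-5|=1 + |-6--6|=0 = 1.

1


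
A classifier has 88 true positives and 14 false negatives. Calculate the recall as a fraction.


Recall = TP / (TP + FN) = 88 / 102 = 44/51.

44/51


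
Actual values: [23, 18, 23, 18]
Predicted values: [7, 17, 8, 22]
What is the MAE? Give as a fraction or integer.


MAE = (1/4) * (|23-7|=16 + |18-17|=1 + |23-8|=15 + |18-22|=4). Sum = 36. MAE = 9.

9


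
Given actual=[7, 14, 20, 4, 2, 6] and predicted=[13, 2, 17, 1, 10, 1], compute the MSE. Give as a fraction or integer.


MSE = (1/6) * ((7-13)^2=36 + (14-2)^2=144 + (20-17)^2=9 + (4-1)^2=9 + (2-10)^2=64 + (6-1)^2=25). Sum = 287. MSE = 287/6.

287/6


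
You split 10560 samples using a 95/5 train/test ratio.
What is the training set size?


Test set = 10560 * 5% = 528. Training set = 10560 - 528 = 10032.

10032


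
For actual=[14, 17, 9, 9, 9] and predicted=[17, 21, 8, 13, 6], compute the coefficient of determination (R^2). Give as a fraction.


Mean(y) = 58/5. SS_res = 51. SS_tot = 276/5. R^2 = 1 - 51/(276/5) = 7/92.

7/92


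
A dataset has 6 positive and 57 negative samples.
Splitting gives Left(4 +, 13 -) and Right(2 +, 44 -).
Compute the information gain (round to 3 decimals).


H(parent) = 0.4537. H(left) = 0.7871, H(right) = 0.2580. Weighted = (17/63)*0.7871 + (46/63)*0.2580 = 0.4008. IG = 0.4537 - 0.4008 = 0.0529, which rounds to 0.053.

0.053


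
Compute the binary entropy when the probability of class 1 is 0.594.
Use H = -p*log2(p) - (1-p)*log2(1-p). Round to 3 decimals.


H = -0.594*log2(0.594) - 0.406*log2(0.406) = 0.974.

0.974


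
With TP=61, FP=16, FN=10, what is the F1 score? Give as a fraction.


Precision = 61/77 = 61/77. Recall = 61/71 = 61/71. F1 = 2*P*R/(P+R) = 61/74.

61/74


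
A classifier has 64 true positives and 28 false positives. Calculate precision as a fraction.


Precision = TP / (TP + FP) = 64 / 92 = 16/23.

16/23


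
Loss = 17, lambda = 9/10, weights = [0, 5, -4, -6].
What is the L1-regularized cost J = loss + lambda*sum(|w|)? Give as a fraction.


L1 norm = sum(|w|) = 15. J = 17 + 9/10 * 15 = 61/2.

61/2


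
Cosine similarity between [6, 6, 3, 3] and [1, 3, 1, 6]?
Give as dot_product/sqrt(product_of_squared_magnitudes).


dot = 45. |a|^2 = 90, |b|^2 = 47. cos = 45/sqrt(4230).

45/sqrt(4230)


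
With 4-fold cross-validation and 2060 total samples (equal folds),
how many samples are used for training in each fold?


Each validation fold has 2060/4 = 515 samples. Training set = 2060 - 515 = 1545.

1545


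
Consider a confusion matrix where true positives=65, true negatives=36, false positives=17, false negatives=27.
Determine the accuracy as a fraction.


Accuracy = (TP + TN) / (TP + TN + FP + FN) = (65 + 36) / 145 = 101/145.

101/145


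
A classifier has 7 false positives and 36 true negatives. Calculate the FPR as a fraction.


FPR = FP / (FP + TN) = 7 / 43 = 7/43.

7/43


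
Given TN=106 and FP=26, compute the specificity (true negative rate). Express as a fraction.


Specificity = TN / (TN + FP) = 106 / 132 = 53/66.

53/66


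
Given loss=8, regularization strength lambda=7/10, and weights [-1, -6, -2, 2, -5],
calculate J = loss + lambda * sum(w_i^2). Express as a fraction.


L2 sq norm = sum(w^2) = 70. J = 8 + 7/10 * 70 = 57.

57


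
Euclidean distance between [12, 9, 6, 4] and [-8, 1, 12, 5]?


d = sqrt(sum of squared differences). (12--8)^2=400, (9-1)^2=64, (6-12)^2=36, (4-5)^2=1. Sum = 501.

sqrt(501)


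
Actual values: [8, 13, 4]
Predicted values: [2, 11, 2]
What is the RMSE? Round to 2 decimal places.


MSE = 14.6667. RMSE = sqrt(14.6667) = 3.83.

3.83


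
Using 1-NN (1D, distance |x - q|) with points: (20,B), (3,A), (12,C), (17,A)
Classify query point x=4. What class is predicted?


Distances: |20-4|=16, |3-4|=1, |12-4|=8, |17-4|=13. 1 nearest: (3,A). Counts: {'A': 1}. Majority class: A.

A


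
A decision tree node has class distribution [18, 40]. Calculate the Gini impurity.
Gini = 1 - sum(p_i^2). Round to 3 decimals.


Total = 58. Proportions: 18/58, 40/58. sum(p_i^2) = 0.5719. Gini = 1 - 0.5719 = 0.4281, which rounds to 0.428.

0.428


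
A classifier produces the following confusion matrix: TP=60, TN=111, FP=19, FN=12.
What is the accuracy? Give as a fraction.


Accuracy = (TP + TN) / (TP + TN + FP + FN) = (60 + 111) / 202 = 171/202.

171/202


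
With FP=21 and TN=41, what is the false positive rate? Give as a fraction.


FPR = FP / (FP + TN) = 21 / 62 = 21/62.

21/62


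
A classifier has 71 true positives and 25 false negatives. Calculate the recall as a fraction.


Recall = TP / (TP + FN) = 71 / 96 = 71/96.

71/96


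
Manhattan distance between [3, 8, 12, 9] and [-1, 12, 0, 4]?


d = sum of absolute differences: |3--1|=4 + |8-12|=4 + |12-0|=12 + |9-4|=5 = 25.

25


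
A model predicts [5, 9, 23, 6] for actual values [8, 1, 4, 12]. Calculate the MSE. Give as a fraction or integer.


MSE = (1/4) * ((8-5)^2=9 + (1-9)^2=64 + (4-23)^2=361 + (12-6)^2=36). Sum = 470. MSE = 235/2.

235/2


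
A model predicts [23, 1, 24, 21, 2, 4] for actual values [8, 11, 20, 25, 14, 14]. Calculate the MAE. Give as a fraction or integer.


MAE = (1/6) * (|8-23|=15 + |11-1|=10 + |20-24|=4 + |25-21|=4 + |14-2|=12 + |14-4|=10). Sum = 55. MAE = 55/6.

55/6


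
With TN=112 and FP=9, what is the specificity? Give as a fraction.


Specificity = TN / (TN + FP) = 112 / 121 = 112/121.

112/121


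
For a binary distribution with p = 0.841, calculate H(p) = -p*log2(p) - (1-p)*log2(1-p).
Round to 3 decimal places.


H = -0.841*log2(0.841) - 0.159*log2(0.159) = 0.632.

0.632


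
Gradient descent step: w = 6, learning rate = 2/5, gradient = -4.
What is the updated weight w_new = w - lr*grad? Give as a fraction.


w_new = 6 - 2/5 * -4 = 6 - -8/5 = 38/5.

38/5


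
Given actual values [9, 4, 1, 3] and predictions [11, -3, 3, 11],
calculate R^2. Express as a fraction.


Mean(y) = 17/4. SS_res = 121. SS_tot = 139/4. R^2 = 1 - 121/(139/4) = -345/139.

-345/139


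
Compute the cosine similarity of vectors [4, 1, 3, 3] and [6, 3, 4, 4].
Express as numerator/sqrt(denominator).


dot = 51. |a|^2 = 35, |b|^2 = 77. cos = 51/sqrt(2695).

51/sqrt(2695)


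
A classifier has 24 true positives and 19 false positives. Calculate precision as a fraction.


Precision = TP / (TP + FP) = 24 / 43 = 24/43.

24/43


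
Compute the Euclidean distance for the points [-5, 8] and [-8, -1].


d = sqrt(sum of squared differences). (-5--8)^2=9, (8--1)^2=81. Sum = 90.

sqrt(90)


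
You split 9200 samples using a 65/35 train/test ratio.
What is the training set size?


Test set = 9200 * 35% = 3220. Training set = 9200 - 3220 = 5980.

5980


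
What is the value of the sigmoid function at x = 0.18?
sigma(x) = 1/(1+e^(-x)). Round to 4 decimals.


sigma(0.18) = 1/(1+e^(-0.18)) = 1/(1+0.835270) = 1/1.835270 = 0.5449.

0.5449


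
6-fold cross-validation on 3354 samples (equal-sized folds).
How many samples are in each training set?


Each validation fold has 3354/6 = 559 samples. Training set = 3354 - 559 = 2795.

2795


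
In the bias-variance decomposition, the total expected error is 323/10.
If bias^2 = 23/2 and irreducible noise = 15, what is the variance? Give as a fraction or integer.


Total error = bias^2 + variance + irreducible noise. So variance = 323/10 - 23/2 - 15 = 29/5.

29/5


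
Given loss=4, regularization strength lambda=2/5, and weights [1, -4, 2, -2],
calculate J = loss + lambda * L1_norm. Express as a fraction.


L1 norm = sum(|w|) = 9. J = 4 + 2/5 * 9 = 38/5.

38/5


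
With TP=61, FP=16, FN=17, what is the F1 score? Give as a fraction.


Precision = 61/77 = 61/77. Recall = 61/78 = 61/78. F1 = 2*P*R/(P+R) = 122/155.

122/155


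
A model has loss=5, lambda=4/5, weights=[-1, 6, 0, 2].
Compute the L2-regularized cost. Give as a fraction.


L2 sq norm = sum(w^2) = 41. J = 5 + 4/5 * 41 = 189/5.

189/5


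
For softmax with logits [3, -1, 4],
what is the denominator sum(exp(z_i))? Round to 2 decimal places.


Denom = e^3=20.0855 + e^-1=0.3679 + e^4=54.5982. Sum = 75.0516, which rounds to 75.05.

75.05


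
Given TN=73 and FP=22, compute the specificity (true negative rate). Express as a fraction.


Specificity = TN / (TN + FP) = 73 / 95 = 73/95.

73/95


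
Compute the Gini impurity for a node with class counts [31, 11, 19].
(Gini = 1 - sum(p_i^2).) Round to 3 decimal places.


Total = 61. Proportions: 31/61, 11/61, 19/61. sum(p_i^2) = 0.3878. Gini = 1 - 0.3878 = 0.6122, which rounds to 0.612.

0.612


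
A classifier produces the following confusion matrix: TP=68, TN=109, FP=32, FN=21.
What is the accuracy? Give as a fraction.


Accuracy = (TP + TN) / (TP + TN + FP + FN) = (68 + 109) / 230 = 177/230.

177/230


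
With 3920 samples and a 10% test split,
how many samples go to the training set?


Test set = 3920 * 10% = 392. Training set = 3920 - 392 = 3528.

3528


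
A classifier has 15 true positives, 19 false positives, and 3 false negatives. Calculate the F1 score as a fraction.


Precision = 15/34 = 15/34. Recall = 15/18 = 5/6. F1 = 2*P*R/(P+R) = 15/26.

15/26


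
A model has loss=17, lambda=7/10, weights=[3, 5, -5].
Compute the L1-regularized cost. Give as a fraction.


L1 norm = sum(|w|) = 13. J = 17 + 7/10 * 13 = 261/10.

261/10


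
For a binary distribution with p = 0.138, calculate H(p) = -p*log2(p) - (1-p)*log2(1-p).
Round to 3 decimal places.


H = -0.138*log2(0.138) - 0.862*log2(0.862) = 0.579.

0.579


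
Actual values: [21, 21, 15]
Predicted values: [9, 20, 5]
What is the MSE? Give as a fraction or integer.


MSE = (1/3) * ((21-9)^2=144 + (21-20)^2=1 + (15-5)^2=100). Sum = 245. MSE = 245/3.

245/3


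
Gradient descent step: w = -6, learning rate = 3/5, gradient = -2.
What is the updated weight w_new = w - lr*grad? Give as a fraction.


w_new = -6 - 3/5 * -2 = -6 - -6/5 = -24/5.

-24/5


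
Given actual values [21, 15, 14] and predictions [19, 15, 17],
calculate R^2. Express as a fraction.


Mean(y) = 50/3. SS_res = 13. SS_tot = 86/3. R^2 = 1 - 13/(86/3) = 47/86.

47/86


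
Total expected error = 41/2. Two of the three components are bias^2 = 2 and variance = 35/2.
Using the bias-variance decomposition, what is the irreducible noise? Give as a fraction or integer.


Total error = bias^2 + variance + irreducible noise. So irreducible noise = 41/2 - 2 - 35/2 = 1.

1


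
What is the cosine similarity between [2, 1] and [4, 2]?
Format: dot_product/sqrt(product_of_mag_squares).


dot = 10. |a|^2 = 5, |b|^2 = 20. cos = 10/sqrt(100).

10/sqrt(100)


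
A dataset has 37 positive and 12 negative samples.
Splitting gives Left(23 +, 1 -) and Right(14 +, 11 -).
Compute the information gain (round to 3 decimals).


H(parent) = 0.8031. H(left) = 0.2499, H(right) = 0.9896. Weighted = (24/49)*0.2499 + (25/49)*0.9896 = 0.6273. IG = 0.8031 - 0.6273 = 0.1758, which rounds to 0.176.

0.176


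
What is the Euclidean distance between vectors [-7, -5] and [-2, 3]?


d = sqrt(sum of squared differences). (-7--2)^2=25, (-5-3)^2=64. Sum = 89.

sqrt(89)


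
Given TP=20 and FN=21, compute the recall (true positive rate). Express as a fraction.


Recall = TP / (TP + FN) = 20 / 41 = 20/41.

20/41


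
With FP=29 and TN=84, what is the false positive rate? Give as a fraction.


FPR = FP / (FP + TN) = 29 / 113 = 29/113.

29/113


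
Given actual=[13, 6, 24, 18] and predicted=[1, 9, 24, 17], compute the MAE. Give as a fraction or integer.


MAE = (1/4) * (|13-1|=12 + |6-9|=3 + |24-24|=0 + |18-17|=1). Sum = 16. MAE = 4.

4


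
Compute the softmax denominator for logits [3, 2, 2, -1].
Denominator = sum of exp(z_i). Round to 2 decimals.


Denom = e^3=20.0855 + e^2=7.3891 + e^2=7.3891 + e^-1=0.3679. Sum = 35.2316, which rounds to 35.23.

35.23


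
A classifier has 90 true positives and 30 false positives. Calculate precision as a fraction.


Precision = TP / (TP + FP) = 90 / 120 = 3/4.

3/4


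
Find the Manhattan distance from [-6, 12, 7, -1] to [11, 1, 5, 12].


d = sum of absolute differences: |-6-11|=17 + |12-1|=11 + |7-5|=2 + |-1-12|=13 = 43.

43


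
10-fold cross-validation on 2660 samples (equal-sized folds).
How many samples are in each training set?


Each validation fold has 2660/10 = 266 samples. Training set = 2660 - 266 = 2394.

2394


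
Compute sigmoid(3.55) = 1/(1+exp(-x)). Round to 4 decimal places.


sigma(3.55) = 1/(1+e^(-3.55)) = 1/(1+0.028725) = 1/1.028725 = 0.9721.

0.9721


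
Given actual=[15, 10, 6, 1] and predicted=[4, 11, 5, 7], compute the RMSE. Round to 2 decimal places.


MSE = 39.7500. RMSE = sqrt(39.7500) = 6.30.

6.30


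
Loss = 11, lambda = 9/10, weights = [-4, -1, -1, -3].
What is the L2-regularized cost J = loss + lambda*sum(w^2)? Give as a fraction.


L2 sq norm = sum(w^2) = 27. J = 11 + 9/10 * 27 = 353/10.

353/10


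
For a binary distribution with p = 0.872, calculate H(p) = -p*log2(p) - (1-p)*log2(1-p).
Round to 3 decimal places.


H = -0.872*log2(0.872) - 0.128*log2(0.128) = 0.552.

0.552


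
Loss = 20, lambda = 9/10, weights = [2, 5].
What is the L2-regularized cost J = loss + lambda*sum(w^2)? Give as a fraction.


L2 sq norm = sum(w^2) = 29. J = 20 + 9/10 * 29 = 461/10.

461/10


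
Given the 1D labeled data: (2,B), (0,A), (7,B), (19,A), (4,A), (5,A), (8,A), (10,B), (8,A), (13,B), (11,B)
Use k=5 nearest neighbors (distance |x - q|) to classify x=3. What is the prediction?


Distances: |2-3|=1, |0-3|=3, |7-3|=4, |19-3|=16, |4-3|=1, |5-3|=2, |8-3|=5, |10-3|=7, |8-3|=5, |13-3|=10, |11-3|=8. 5 nearest: (4,A), (2,B), (5,A), (0,A), (7,B). Counts: {'A': 3, 'B': 2}. Majority class: A.

A


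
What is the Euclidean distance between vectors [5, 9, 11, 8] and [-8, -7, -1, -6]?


d = sqrt(sum of squared differences). (5--8)^2=169, (9--7)^2=256, (11--1)^2=144, (8--6)^2=196. Sum = 765.

sqrt(765)


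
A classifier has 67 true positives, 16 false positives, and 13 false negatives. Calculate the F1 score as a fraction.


Precision = 67/83 = 67/83. Recall = 67/80 = 67/80. F1 = 2*P*R/(P+R) = 134/163.

134/163


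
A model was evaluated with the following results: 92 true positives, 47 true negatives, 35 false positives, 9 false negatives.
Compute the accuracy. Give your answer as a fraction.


Accuracy = (TP + TN) / (TP + TN + FP + FN) = (92 + 47) / 183 = 139/183.

139/183


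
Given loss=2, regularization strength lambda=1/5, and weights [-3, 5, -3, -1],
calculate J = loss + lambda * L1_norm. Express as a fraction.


L1 norm = sum(|w|) = 12. J = 2 + 1/5 * 12 = 22/5.

22/5


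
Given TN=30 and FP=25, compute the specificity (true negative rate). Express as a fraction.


Specificity = TN / (TN + FP) = 30 / 55 = 6/11.

6/11


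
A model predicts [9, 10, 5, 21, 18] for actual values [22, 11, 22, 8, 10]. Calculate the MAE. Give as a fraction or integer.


MAE = (1/5) * (|22-9|=13 + |11-10|=1 + |22-5|=17 + |8-21|=13 + |10-18|=8). Sum = 52. MAE = 52/5.

52/5


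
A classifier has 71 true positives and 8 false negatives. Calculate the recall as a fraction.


Recall = TP / (TP + FN) = 71 / 79 = 71/79.

71/79


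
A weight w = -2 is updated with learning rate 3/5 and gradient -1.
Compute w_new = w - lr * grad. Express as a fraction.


w_new = -2 - 3/5 * -1 = -2 - -3/5 = -7/5.

-7/5


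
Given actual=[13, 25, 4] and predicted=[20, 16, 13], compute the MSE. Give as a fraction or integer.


MSE = (1/3) * ((13-20)^2=49 + (25-16)^2=81 + (4-13)^2=81). Sum = 211. MSE = 211/3.

211/3


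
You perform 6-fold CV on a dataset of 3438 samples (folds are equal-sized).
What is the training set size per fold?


Each validation fold has 3438/6 = 573 samples. Training set = 3438 - 573 = 2865.

2865


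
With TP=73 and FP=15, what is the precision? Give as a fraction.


Precision = TP / (TP + FP) = 73 / 88 = 73/88.

73/88


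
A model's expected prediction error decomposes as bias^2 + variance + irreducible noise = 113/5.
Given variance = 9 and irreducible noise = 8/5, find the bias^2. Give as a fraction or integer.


Total error = bias^2 + variance + irreducible noise. So bias^2 = 113/5 - 9 - 8/5 = 12.

12


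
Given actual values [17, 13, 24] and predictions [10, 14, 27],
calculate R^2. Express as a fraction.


Mean(y) = 18. SS_res = 59. SS_tot = 62. R^2 = 1 - 59/(62) = 3/62.

3/62


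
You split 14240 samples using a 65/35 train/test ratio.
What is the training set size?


Test set = 14240 * 35% = 4984. Training set = 14240 - 4984 = 9256.

9256


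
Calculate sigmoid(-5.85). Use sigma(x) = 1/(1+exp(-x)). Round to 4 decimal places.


sigma(-5.85) = 1/(1+e^(5.85)) = 1/(1+347.234380) = 1/348.234380 = 0.0029.

0.0029


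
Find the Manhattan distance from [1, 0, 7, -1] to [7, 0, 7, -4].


d = sum of absolute differences: |1-7|=6 + |0-0|=0 + |7-7|=0 + |-1--4|=3 = 9.

9


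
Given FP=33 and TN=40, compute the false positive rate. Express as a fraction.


FPR = FP / (FP + TN) = 33 / 73 = 33/73.

33/73


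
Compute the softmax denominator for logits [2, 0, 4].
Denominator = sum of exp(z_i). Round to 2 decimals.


Denom = e^2=7.3891 + e^0=1.0000 + e^4=54.5982. Sum = 62.9873, which rounds to 62.99.

62.99


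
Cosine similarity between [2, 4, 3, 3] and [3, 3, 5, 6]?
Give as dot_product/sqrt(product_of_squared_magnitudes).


dot = 51. |a|^2 = 38, |b|^2 = 79. cos = 51/sqrt(3002).

51/sqrt(3002)


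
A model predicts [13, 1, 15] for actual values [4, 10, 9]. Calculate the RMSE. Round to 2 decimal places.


MSE = 66.0000. RMSE = sqrt(66.0000) = 8.12.

8.12


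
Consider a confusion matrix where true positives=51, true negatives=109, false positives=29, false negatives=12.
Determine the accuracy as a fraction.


Accuracy = (TP + TN) / (TP + TN + FP + FN) = (51 + 109) / 201 = 160/201.

160/201


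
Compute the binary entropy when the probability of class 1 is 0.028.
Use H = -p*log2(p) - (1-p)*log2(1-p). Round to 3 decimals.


H = -0.028*log2(0.028) - 0.972*log2(0.972) = 0.184.

0.184


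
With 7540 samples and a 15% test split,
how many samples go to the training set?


Test set = 7540 * 15% = 1131. Training set = 7540 - 1131 = 6409.

6409


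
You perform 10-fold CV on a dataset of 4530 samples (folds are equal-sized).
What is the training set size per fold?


Each validation fold has 4530/10 = 453 samples. Training set = 4530 - 453 = 4077.

4077


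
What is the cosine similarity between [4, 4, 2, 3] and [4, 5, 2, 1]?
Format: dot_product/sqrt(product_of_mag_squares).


dot = 43. |a|^2 = 45, |b|^2 = 46. cos = 43/sqrt(2070).

43/sqrt(2070)


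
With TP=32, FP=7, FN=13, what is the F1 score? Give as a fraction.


Precision = 32/39 = 32/39. Recall = 32/45 = 32/45. F1 = 2*P*R/(P+R) = 16/21.

16/21
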